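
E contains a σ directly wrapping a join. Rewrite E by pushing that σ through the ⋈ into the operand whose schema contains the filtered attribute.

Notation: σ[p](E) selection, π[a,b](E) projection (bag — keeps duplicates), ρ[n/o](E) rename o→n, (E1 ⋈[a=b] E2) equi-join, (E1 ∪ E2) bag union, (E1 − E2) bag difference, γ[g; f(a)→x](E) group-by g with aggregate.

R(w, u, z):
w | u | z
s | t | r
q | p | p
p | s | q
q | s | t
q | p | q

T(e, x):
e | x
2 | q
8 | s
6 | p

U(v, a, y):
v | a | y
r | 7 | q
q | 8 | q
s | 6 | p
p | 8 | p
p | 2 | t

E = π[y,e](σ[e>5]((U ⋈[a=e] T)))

σ filters on e, owned by the right side.
E' = π[y,e]((U ⋈[a=e] σ[e>5](T)))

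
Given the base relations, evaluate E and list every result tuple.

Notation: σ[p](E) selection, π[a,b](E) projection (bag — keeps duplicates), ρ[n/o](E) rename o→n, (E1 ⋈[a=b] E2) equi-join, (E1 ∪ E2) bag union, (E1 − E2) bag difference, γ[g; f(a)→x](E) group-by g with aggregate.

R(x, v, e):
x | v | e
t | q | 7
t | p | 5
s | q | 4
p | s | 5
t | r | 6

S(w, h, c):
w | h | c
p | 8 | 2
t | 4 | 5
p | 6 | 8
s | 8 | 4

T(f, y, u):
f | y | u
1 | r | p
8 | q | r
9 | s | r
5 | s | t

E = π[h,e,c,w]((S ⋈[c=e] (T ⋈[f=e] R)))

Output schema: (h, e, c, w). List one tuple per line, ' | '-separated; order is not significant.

Per-node cardinality:
  S → 4
  T → 4
  R → 5
  (T ⋈[f=e] R) → 2
  (S ⋈[c=e] (T ⋈[f=e] R)) → 2
  π[h,e,c,w]((S ⋈[c=e] (T ⋈[f=e] R))) → 2

== RESULT ==
h | e | c | w
4 | 5 | 5 | t
4 | 5 | 5 | t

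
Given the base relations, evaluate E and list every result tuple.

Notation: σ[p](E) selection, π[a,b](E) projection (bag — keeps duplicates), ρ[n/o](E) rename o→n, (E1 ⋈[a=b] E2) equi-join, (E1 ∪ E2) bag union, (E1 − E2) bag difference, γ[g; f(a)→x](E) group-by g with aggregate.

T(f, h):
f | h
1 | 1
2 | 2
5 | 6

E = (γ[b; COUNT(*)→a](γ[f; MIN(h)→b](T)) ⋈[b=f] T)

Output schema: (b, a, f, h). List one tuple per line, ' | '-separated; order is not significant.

Subexpression sizes:
  T → 3
  γ[f; MIN(h)→b](T) → 3
  γ[b; COUNT(*)→a](γ[f; MIN(h)→b](T)) → 3
  T → 3
  (γ[b; COUNT(*)→a](γ[f; MIN(h)→b](T)) ⋈[b=f] T) → 2

== RESULT ==
b | a | f | h
1 | 1 | 1 | 1
2 | 1 | 2 | 2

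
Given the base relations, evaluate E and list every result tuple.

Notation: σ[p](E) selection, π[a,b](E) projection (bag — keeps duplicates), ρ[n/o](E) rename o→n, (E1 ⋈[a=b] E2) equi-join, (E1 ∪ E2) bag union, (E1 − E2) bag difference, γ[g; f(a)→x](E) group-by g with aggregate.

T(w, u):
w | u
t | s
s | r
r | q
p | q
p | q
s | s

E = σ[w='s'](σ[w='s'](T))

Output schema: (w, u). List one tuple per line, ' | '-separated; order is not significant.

Subexpression sizes:
  T → 6
  σ[w='s'](T) → 2
  σ[w='s'](σ[w='s'](T)) → 2

== RESULT ==
w | u
s | r
s | s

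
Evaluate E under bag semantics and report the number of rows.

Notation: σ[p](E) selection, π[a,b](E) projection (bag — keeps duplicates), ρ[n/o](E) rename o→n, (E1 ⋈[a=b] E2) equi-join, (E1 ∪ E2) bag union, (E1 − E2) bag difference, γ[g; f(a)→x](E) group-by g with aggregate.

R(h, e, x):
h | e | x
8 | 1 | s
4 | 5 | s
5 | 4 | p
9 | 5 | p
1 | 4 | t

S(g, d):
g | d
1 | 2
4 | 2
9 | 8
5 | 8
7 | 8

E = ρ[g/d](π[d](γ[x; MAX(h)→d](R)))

Row counts bottom-up:
  R → 5
  γ[x; MAX(h)→d](R) → 3
  π[d](γ[x; MAX(h)→d](R)) → 3
  ρ[g/d](π[d](γ[x; MAX(h)→d](R))) → 3

|E| = 3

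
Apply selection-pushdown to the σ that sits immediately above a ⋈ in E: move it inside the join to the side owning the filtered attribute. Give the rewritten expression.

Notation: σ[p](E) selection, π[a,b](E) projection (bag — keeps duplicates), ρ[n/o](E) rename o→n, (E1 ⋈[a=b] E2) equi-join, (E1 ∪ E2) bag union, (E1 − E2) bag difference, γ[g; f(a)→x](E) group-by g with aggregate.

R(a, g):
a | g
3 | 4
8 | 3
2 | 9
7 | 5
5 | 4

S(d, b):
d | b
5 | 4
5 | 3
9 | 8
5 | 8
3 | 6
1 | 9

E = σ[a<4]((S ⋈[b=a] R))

σ filters on a, owned by the right side.
E' = (S ⋈[b=a] σ[a<4](R))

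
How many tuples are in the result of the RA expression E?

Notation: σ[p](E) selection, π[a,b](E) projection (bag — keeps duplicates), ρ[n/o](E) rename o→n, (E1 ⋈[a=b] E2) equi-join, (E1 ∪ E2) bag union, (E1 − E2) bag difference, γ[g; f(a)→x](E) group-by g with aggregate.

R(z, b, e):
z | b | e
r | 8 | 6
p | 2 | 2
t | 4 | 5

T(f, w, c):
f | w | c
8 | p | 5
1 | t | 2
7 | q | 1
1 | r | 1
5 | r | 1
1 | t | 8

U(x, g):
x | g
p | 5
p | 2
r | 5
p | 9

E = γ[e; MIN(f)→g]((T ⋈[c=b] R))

Stepwise |·|:
  T → 6
  R → 3
  (T ⋈[c=b] R) → 2
  γ[e; MIN(f)→g]((T ⋈[c=b] R)) → 2

|E| = 2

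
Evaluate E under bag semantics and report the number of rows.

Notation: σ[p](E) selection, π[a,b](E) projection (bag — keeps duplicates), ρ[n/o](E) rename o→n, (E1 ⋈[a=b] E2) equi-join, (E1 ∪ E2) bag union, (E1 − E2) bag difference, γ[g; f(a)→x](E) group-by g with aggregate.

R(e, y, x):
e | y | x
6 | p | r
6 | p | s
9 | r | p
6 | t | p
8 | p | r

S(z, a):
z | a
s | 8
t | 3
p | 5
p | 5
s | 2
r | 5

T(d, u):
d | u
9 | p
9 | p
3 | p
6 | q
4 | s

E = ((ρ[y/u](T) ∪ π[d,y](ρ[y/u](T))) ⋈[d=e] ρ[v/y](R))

Subexpression sizes:
  T → 5
  ρ[y/u](T) → 5
  T → 5
  ρ[y/u](T) → 5
  π[d,y](ρ[y/u](T)) → 5
  (ρ[y/u](T) ∪ π[d,y](ρ[y/u](T))) → 10
  R → 5
  ρ[v/y](R) → 5
  ((ρ[y/u](T) ∪ π[d,y](ρ[y/u](T))) ⋈[d=e] ρ[v/y](R)) → 10

|E| = 10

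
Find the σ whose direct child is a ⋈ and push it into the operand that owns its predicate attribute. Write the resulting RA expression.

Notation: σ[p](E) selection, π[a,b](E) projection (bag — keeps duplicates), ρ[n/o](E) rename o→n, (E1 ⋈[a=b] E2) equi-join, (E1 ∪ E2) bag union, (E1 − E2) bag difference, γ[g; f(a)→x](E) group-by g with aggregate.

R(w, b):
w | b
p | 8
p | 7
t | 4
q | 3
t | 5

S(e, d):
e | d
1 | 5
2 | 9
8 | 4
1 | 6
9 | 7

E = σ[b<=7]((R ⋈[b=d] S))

σ filters on b, owned by the left side.
E' = (σ[b<=7](R) ⋈[b=d] S)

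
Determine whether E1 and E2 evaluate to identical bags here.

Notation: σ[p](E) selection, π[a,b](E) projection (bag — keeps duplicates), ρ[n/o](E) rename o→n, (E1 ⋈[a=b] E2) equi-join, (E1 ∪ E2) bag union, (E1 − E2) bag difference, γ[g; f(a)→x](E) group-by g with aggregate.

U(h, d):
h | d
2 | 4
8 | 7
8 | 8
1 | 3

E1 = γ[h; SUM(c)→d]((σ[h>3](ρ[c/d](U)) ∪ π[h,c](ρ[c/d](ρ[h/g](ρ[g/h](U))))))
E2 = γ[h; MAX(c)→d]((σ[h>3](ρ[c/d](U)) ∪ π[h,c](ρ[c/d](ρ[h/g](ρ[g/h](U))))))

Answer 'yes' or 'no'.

E1 row counts bottom-up:
  U → 4
  ρ[c/d](U) → 4
  σ[h>3](ρ[c/d](U)) → 2
  U → 4
  ρ[g/h](U) → 4
  ρ[h/g](ρ[g/h](U)) → 4
  ρ[c/d](ρ[h/g](ρ[g/h](U))) → 4
  π[h,c](ρ[c/d](ρ[h/g](ρ[g/h](U)))) → 4
  (σ[h>3](ρ[c/d](U)) ∪ π[h,c](ρ[c/d](ρ[h/g](ρ[g/h](U))))) → 6
  γ[h; SUM(c)→d]((σ[h>3](ρ[c/d](U)) ∪ π[h,c](ρ[c/d](ρ[h/g](ρ[g/h](U)))))) → 3
E2 row counts bottom-up:
  U → 4
  ρ[c/d](U) → 4
  σ[h>3](ρ[c/d](U)) → 2
  U → 4
  ρ[g/h](U) → 4
  ρ[h/g](ρ[g/h](U)) → 4
  ρ[c/d](ρ[h/g](ρ[g/h](U))) → 4
  π[h,c](ρ[c/d](ρ[h/g](ρ[g/h](U)))) → 4
  (σ[h>3](ρ[c/d](U)) ∪ π[h,c](ρ[c/d](ρ[h/g](ρ[g/h](U))))) → 6
  γ[h; MAX(c)→d]((σ[h>3](ρ[c/d](U)) ∪ π[h,c](ρ[c/d](ρ[h/g](ρ[g/h](U)))))) → 3

E1 result:
h | d
1 | 3
2 | 4
8 | 30
E2 result:
h | d
1 | 3
2 | 4
8 | 8
Witness: (8, 30) appears 1× in E1 but 0× in E2.

no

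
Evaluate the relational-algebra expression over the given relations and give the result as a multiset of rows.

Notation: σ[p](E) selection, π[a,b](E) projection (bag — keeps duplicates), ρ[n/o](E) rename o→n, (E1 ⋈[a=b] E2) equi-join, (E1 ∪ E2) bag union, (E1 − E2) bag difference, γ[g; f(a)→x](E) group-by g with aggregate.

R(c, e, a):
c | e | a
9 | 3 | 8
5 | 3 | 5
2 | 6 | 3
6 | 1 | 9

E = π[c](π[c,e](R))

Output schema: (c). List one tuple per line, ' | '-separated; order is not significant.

Subexpression sizes:
  R → 4
  π[c,e](R) → 4
  π[c](π[c,e](R)) → 4

== RESULT ==
c
2
5
6
9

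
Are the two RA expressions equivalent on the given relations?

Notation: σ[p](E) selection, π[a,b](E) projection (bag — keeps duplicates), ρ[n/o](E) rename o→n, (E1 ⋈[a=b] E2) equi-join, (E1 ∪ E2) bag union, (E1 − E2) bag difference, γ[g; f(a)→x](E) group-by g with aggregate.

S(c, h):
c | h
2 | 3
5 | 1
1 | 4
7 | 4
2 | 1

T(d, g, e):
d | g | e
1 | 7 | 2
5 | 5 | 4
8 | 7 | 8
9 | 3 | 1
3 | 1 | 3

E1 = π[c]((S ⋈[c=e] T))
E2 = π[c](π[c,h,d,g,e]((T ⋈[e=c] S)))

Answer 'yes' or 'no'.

E1 per-node cardinality:
  S → 5
  T → 5
  (S ⋈[c=e] T) → 3
  π[c]((S ⋈[c=e] T)) → 3
E2 per-node cardinality:
  T → 5
  S → 5
  (T ⋈[e=c] S) → 3
  π[c,h,d,g,e]((T ⋈[e=c] S)) → 3
  π[c](π[c,h,d,g,e]((T ⋈[e=c] S))) → 3

E1 and E2 produce the same multiset:
c
1
2
2

yes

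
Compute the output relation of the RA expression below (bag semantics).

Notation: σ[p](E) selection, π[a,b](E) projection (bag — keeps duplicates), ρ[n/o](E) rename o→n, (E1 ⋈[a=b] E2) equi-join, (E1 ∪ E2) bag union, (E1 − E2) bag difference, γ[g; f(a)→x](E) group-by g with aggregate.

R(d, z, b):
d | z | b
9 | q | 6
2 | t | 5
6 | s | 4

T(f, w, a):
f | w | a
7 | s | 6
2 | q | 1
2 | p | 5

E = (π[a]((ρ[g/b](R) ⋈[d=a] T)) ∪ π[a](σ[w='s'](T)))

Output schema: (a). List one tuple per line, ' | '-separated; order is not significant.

Row counts bottom-up:
  R → 3
  ρ[g/b](R) → 3
  T → 3
  (ρ[g/b](R) ⋈[d=a] T) → 1
  π[a]((ρ[g/b](R) ⋈[d=a] T)) → 1
  T → 3
  σ[w='s'](T) → 1
  π[a](σ[w='s'](T)) → 1
  (π[a]((ρ[g/b](R) ⋈[d=a] T)) ∪ π[a](σ[w='s'](T))) → 2

== RESULT ==
a
6
6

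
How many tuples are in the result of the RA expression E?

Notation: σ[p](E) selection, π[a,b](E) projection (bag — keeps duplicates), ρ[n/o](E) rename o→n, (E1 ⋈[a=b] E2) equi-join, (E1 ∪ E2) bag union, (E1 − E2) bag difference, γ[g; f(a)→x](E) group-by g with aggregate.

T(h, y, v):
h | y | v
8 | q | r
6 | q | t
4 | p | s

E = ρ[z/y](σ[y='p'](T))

Per-node cardinality:
  T → 3
  σ[y='p'](T) → 1
  ρ[z/y](σ[y='p'](T)) → 1

|E| = 1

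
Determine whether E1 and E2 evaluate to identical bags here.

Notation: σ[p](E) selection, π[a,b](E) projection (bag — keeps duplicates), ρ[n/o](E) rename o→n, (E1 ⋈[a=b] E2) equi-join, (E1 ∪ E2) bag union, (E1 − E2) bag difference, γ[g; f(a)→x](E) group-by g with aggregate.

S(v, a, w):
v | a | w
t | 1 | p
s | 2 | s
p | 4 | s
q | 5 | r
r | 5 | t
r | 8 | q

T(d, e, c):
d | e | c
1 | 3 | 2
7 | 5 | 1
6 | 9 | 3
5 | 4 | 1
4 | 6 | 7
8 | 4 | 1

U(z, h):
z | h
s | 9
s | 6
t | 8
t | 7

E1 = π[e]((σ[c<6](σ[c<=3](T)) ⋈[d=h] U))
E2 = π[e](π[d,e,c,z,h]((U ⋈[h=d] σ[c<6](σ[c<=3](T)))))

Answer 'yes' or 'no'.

E1 stepwise |·|:
  T → 6
  σ[c<=3](T) → 5
  σ[c<6](σ[c<=3](T)) → 5
  U → 4
  (σ[c<6](σ[c<=3](T)) ⋈[d=h] U) → 3
  π[e]((σ[c<6](σ[c<=3](T)) ⋈[d=h] U)) → 3
E2 stepwise |·|:
  U → 4
  T → 6
  σ[c<=3](T) → 5
  σ[c<6](σ[c<=3](T)) → 5
  (U ⋈[h=d] σ[c<6](σ[c<=3](T))) → 3
  π[d,e,c,z,h]((U ⋈[h=d] σ[c<6](σ[c<=3](T)))) → 3
  π[e](π[d,e,c,z,h]((U ⋈[h=d] σ[c<6](σ[c<=3](T))))) → 3

E1 and E2 produce the same multiset:
e
4
5
9

yes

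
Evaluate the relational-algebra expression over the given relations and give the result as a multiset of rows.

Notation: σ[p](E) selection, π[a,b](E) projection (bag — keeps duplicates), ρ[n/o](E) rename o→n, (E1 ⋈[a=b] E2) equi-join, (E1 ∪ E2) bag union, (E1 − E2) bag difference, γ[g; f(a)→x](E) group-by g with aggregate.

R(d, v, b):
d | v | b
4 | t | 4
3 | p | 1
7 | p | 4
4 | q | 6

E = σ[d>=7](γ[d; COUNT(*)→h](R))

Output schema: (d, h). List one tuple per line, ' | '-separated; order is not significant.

Per-node cardinality:
  R → 4
  γ[d; COUNT(*)→h](R) → 3
  σ[d>=7](γ[d; COUNT(*)→h](R)) → 1

== RESULT ==
d | h
7 | 1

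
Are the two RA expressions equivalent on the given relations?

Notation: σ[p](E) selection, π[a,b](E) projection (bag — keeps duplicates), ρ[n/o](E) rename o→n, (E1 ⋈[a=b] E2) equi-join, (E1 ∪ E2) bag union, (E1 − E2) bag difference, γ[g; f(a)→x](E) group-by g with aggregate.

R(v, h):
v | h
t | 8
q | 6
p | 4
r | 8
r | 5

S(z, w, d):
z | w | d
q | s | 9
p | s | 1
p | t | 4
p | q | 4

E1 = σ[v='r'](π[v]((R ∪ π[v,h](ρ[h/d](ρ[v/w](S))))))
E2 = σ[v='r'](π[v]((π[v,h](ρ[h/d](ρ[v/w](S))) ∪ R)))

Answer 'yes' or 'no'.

E1 per-node cardinality:
  R → 5
  S → 4
  ρ[v/w](S) → 4
  ρ[h/d](ρ[v/w](S)) → 4
  π[v,h](ρ[h/d](ρ[v/w](S))) → 4
  (R ∪ π[v,h](ρ[h/d](ρ[v/w](S)))) → 9
  π[v]((R ∪ π[v,h](ρ[h/d](ρ[v/w](S))))) → 9
  σ[v='r'](π[v]((R ∪ π[v,h](ρ[h/d](ρ[v/w](S)))))) → 2
E2 per-node cardinality:
  S → 4
  ρ[v/w](S) → 4
  ρ[h/d](ρ[v/w](S)) → 4
  π[v,h](ρ[h/d](ρ[v/w](S))) → 4
  R → 5
  (π[v,h](ρ[h/d](ρ[v/w](S))) ∪ R) → 9
  π[v]((π[v,h](ρ[h/d](ρ[v/w](S))) ∪ R)) → 9
  σ[v='r'](π[v]((π[v,h](ρ[h/d](ρ[v/w](S))) ∪ R))) → 2

E1 and E2 produce the same multiset:
v
r
r

yes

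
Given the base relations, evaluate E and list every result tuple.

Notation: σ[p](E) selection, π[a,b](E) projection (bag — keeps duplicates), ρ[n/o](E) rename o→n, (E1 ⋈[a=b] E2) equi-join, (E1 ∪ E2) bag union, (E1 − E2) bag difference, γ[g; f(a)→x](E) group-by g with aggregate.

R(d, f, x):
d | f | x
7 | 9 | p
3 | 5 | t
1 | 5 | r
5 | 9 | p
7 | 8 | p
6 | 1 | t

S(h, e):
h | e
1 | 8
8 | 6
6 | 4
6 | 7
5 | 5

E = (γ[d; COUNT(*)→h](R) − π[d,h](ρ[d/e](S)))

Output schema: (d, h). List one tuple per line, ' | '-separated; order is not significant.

Per-node cardinality:
  R → 6
  γ[d; COUNT(*)→h](R) → 5
  S → 5
  ρ[d/e](S) → 5
  π[d,h](ρ[d/e](S)) → 5
  (γ[d; COUNT(*)→h](R) − π[d,h](ρ[d/e](S))) → 5

== RESULT ==
d | h
1 | 1
3 | 1
5 | 1
6 | 1
7 | 2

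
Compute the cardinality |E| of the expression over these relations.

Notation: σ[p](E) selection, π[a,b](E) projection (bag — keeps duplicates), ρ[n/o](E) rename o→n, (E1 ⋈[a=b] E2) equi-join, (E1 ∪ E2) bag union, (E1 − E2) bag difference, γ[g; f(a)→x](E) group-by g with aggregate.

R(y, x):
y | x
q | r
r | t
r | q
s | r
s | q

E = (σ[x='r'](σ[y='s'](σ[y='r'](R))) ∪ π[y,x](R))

Row counts bottom-up:
  R → 5
  σ[y='r'](R) → 2
  σ[y='s'](σ[y='r'](R)) → 0
  σ[x='r'](σ[y='s'](σ[y='r'](R))) → 0
  R → 5
  π[y,x](R) → 5
  (σ[x='r'](σ[y='s'](σ[y='r'](R))) ∪ π[y,x](R)) → 5

|E| = 5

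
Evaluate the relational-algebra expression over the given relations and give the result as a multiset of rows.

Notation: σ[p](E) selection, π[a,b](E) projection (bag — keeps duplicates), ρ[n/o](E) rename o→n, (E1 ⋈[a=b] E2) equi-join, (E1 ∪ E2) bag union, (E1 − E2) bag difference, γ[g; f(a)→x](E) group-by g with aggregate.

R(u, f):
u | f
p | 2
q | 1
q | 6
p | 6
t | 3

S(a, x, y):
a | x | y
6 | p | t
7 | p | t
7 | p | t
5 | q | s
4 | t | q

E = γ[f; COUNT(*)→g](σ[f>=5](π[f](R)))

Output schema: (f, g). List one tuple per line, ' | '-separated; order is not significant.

Per-node cardinality:
  R → 5
  π[f](R) → 5
  σ[f>=5](π[f](R)) → 2
  γ[f; COUNT(*)→g](σ[f>=5](π[f](R))) → 1

== RESULT ==
f | g
6 | 2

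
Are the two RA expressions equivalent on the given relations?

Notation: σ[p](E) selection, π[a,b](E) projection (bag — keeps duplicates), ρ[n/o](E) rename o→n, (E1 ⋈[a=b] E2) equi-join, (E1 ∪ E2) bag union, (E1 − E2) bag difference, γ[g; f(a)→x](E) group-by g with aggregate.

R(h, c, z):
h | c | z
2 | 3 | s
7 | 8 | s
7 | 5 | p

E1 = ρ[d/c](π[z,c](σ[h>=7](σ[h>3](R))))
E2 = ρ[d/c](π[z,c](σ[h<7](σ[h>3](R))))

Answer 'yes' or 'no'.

E1 stepwise |·|:
  R → 3
  σ[h>3](R) → 2
  σ[h>=7](σ[h>3](R)) → 2
  π[z,c](σ[h>=7](σ[h>3](R))) → 2
  ρ[d/c](π[z,c](σ[h>=7](σ[h>3](R)))) → 2
E2 stepwise |·|:
  R → 3
  σ[h>3](R) → 2
  σ[h<7](σ[h>3](R)) → 0
  π[z,c](σ[h<7](σ[h>3](R))) → 0
  ρ[d/c](π[z,c](σ[h<7](σ[h>3](R)))) → 0

E1 result:
z | d
p | 5
s | 8
E2 result:
z | d
(0 rows)
Witness: ('p', 5) appears 1× in E1 but 0× in E2.

no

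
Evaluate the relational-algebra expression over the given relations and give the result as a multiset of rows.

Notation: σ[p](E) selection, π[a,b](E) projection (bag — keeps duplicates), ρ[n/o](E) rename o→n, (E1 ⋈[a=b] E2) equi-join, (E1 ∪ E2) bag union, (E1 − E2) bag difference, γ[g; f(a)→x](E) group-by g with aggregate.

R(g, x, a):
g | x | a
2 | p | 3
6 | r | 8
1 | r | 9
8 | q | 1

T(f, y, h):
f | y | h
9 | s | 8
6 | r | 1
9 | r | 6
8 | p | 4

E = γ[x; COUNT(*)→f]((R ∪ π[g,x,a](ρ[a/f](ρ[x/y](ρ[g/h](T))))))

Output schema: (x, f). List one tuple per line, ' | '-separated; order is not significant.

Subexpression sizes:
  R → 4
  T → 4
  ρ[g/h](T) → 4
  ρ[x/y](ρ[g/h](T)) → 4
  ρ[a/f](ρ[x/y](ρ[g/h](T))) → 4
  π[g,x,a](ρ[a/f](ρ[x/y](ρ[g/h](T)))) → 4
  (R ∪ π[g,x,a](ρ[a/f](ρ[x/y](ρ[g/h](T))))) → 8
  γ[x; COUNT(*)→f]((R ∪ π[g,x,a](ρ[a/f](ρ[x/y](ρ[g/h](T)))))) → 4

== RESULT ==
x | f
p | 2
q | 1
r | 4
s | 1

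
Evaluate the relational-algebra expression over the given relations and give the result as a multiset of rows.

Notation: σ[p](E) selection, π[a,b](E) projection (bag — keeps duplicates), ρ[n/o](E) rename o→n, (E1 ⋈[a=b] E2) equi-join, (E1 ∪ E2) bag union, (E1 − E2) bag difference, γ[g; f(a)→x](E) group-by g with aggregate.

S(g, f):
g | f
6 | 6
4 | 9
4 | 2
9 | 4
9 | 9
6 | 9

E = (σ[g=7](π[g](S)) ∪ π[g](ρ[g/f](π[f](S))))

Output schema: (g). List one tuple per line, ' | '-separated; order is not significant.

Subexpression sizes:
  S → 6
  π[g](S) → 6
  σ[g=7](π[g](S)) → 0
  S → 6
  π[f](S) → 6
  ρ[g/f](π[f](S)) → 6
  π[g](ρ[g/f](π[f](S))) → 6
  (σ[g=7](π[g](S)) ∪ π[g](ρ[g/f](π[f](S)))) → 6

== RESULT ==
g
2
4
6
9
9
9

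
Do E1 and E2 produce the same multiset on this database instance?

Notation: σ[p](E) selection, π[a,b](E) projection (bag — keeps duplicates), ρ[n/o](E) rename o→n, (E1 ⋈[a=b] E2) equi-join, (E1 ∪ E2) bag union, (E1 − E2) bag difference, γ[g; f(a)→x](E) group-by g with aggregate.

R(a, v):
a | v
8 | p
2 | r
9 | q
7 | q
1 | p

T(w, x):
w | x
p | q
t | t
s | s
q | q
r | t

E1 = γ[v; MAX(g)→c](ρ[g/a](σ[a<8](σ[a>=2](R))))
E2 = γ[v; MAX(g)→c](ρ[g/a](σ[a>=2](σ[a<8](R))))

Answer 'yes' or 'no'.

E1 row counts bottom-up:
  R → 5
  σ[a>=2](R) → 4
  σ[a<8](σ[a>=2](R)) → 2
  ρ[g/a](σ[a<8](σ[a>=2](R))) → 2
  γ[v; MAX(g)→c](ρ[g/a](σ[a<8](σ[a>=2](R)))) → 2
E2 row counts bottom-up:
  R → 5
  σ[a<8](R) → 3
  σ[a>=2](σ[a<8](R)) → 2
  ρ[g/a](σ[a>=2](σ[a<8](R))) → 2
  γ[v; MAX(g)→c](ρ[g/a](σ[a>=2](σ[a<8](R)))) → 2

E1 and E2 produce the same multiset:
v | c
q | 7
r | 2

yes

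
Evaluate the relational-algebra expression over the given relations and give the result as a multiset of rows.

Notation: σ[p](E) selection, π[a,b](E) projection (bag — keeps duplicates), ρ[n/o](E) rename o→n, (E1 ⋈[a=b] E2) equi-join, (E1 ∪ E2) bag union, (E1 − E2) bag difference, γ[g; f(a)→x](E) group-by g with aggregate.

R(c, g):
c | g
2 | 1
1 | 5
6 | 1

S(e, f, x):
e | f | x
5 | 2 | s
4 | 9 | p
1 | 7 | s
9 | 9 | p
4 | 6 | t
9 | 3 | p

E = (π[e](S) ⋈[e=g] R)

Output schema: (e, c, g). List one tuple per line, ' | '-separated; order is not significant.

Subexpression sizes:
  S → 6
  π[e](S) → 6
  R → 3
  (π[e](S) ⋈[e=g] R) → 3

== RESULT ==
e | c | g
1 | 2 | 1
1 | 6 | 1
5 | 1 | 5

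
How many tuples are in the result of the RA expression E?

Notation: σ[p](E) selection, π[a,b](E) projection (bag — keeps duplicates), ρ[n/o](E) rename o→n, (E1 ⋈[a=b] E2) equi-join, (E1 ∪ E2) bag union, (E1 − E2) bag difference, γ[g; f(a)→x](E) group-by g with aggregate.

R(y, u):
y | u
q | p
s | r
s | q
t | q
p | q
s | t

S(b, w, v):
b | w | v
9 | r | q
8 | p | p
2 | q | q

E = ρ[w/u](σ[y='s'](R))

Subexpression sizes:
  R → 6
  σ[y='s'](R) → 3
  ρ[w/u](σ[y='s'](R)) → 3

|E| = 3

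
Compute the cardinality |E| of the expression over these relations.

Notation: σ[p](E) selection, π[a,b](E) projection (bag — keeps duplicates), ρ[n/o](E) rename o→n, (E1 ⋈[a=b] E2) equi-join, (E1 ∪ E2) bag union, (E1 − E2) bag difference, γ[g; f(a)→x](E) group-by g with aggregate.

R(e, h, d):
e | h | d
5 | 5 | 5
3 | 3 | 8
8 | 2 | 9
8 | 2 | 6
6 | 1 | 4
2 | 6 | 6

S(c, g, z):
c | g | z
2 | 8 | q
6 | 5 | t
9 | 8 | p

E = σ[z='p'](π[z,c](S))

Per-node cardinality:
  S → 3
  π[z,c](S) → 3
  σ[z='p'](π[z,c](S)) → 1

|E| = 1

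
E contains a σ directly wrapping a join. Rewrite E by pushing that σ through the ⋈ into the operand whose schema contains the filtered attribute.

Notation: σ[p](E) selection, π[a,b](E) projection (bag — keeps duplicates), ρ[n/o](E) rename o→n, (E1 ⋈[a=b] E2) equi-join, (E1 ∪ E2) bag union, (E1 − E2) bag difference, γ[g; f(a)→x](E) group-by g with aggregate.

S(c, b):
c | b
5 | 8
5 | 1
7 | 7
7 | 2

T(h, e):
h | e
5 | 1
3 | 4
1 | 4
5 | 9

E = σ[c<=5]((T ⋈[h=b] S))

σ filters on c, owned by the right side.
E' = (T ⋈[h=b] σ[c<=5](S))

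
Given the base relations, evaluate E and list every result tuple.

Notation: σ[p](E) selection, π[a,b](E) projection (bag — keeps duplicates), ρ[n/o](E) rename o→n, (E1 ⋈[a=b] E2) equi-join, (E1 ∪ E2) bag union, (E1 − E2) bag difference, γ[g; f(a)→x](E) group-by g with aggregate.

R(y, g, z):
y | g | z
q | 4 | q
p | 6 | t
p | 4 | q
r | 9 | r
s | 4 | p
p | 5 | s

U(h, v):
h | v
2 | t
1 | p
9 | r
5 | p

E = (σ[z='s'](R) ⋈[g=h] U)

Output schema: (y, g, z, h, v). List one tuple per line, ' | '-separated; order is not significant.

Subexpression sizes:
  R → 6
  σ[z='s'](R) → 1
  U → 4
  (σ[z='s'](R) ⋈[g=h] U) → 1

== RESULT ==
y | g | z | h | v
p | 5 | s | 5 | p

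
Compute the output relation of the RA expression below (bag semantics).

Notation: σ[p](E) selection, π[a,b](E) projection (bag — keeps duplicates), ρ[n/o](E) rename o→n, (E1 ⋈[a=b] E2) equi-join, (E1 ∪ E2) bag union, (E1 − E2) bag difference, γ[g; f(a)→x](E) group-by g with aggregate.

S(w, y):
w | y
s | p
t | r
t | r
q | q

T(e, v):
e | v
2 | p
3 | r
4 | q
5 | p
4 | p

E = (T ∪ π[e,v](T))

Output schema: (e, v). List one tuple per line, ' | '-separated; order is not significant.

Row counts bottom-up:
  T → 5
  T → 5
  π[e,v](T) → 5
  (T ∪ π[e,v](T)) → 10

== RESULT ==
e | v
2 | p
2 | p
3 | r
3 | r
4 | p
4 | p
4 | q
4 | q
5 | p
5 | p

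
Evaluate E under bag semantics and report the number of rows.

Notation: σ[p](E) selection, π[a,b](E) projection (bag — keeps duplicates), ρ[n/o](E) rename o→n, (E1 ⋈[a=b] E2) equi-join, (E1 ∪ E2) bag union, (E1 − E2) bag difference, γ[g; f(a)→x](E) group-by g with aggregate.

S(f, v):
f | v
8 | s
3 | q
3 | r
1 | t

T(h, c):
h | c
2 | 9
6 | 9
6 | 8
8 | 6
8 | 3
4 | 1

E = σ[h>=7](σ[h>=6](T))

Row counts bottom-up:
  T → 6
  σ[h>=6](T) → 4
  σ[h>=7](σ[h>=6](T)) → 2

|E| = 2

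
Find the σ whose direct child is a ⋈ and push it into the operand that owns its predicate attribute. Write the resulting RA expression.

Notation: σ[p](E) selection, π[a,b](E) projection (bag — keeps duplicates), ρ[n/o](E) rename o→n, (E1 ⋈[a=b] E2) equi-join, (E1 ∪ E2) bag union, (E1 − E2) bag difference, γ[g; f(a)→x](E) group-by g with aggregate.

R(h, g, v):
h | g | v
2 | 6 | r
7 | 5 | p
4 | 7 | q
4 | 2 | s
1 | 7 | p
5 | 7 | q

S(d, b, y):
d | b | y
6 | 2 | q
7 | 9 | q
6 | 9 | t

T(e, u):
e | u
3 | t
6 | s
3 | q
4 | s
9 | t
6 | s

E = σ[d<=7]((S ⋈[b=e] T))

σ filters on d, owned by the left side.
E' = (σ[d<=7](S) ⋈[b=e] T)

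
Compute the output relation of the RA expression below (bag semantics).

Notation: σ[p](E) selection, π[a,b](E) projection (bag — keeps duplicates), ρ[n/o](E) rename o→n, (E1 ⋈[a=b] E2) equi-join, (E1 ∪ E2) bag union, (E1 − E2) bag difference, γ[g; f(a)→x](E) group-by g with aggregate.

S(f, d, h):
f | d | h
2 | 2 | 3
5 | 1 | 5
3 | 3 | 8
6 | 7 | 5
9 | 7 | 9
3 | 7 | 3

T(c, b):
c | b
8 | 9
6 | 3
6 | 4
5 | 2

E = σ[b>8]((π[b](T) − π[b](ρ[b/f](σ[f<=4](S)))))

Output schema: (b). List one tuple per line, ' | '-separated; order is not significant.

Stepwise |·|:
  T → 4
  π[b](T) → 4
  S → 6
  σ[f<=4](S) → 3
  ρ[b/f](σ[f<=4](S)) → 3
  π[b](ρ[b/f](σ[f<=4](S))) → 3
  (π[b](T) − π[b](ρ[b/f](σ[f<=4](S)))) → 2
  σ[b>8]((π[b](T) − π[b](ρ[b/f](σ[f<=4](S))))) → 1

== RESULT ==
b
9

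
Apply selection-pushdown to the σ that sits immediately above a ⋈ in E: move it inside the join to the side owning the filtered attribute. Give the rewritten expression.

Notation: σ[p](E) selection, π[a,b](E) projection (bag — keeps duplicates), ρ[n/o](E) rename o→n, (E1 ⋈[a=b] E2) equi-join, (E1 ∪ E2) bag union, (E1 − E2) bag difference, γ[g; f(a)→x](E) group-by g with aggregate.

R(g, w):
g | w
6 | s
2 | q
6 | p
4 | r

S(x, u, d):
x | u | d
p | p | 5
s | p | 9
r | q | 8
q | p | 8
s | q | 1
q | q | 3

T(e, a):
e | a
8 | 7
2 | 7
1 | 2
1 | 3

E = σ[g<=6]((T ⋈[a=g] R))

σ filters on g, owned by the right side.
E' = (T ⋈[a=g] σ[g<=6](R))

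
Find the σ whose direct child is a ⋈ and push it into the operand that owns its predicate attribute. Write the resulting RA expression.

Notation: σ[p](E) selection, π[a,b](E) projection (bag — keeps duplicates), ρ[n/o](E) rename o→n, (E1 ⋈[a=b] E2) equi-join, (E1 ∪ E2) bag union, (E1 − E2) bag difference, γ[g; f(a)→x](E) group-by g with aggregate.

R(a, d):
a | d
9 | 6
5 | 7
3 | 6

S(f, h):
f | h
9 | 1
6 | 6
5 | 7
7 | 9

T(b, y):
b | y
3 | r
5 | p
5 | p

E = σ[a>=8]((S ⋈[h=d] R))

σ filters on a, owned by the right side.
E' = (S ⋈[h=d] σ[a>=8](R))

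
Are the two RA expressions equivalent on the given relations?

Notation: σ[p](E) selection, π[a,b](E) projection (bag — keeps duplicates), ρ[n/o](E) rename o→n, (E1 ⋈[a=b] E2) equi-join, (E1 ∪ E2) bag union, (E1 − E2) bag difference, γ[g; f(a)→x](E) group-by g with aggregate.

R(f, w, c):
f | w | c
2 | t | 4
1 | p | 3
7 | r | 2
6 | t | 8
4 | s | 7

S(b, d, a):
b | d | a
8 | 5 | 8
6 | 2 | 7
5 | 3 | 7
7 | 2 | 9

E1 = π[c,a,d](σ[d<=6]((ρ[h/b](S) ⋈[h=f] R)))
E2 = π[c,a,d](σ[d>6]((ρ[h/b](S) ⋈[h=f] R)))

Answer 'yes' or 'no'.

E1 subexpression sizes:
  S → 4
  ρ[h/b](S) → 4
  R → 5
  (ρ[h/b](S) ⋈[h=f] R) → 2
  σ[d<=6]((ρ[h/b](S) ⋈[h=f] R)) → 2
  π[c,a,d](σ[d<=6]((ρ[h/b](S) ⋈[h=f] R))) → 2
E2 subexpression sizes:
  S → 4
  ρ[h/b](S) → 4
  R → 5
  (ρ[h/b](S) ⋈[h=f] R) → 2
  σ[d>6]((ρ[h/b](S) ⋈[h=f] R)) → 0
  π[c,a,d](σ[d>6]((ρ[h/b](S) ⋈[h=f] R))) → 0

E1 result:
c | a | d
2 | 9 | 2
8 | 7 | 2
E2 result:
c | a | d
(0 rows)
Witness: (2, 9, 2) appears 1× in E1 but 0× in E2.

no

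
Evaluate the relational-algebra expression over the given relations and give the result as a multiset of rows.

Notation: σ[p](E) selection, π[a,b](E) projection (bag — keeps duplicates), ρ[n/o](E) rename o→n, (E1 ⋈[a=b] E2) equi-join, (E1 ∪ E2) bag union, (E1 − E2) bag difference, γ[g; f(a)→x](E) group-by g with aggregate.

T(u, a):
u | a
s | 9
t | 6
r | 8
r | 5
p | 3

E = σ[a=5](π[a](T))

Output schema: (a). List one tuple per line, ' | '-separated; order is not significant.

Stepwise |·|:
  T → 5
  π[a](T) → 5
  σ[a=5](π[a](T)) → 1

== RESULT ==
a
5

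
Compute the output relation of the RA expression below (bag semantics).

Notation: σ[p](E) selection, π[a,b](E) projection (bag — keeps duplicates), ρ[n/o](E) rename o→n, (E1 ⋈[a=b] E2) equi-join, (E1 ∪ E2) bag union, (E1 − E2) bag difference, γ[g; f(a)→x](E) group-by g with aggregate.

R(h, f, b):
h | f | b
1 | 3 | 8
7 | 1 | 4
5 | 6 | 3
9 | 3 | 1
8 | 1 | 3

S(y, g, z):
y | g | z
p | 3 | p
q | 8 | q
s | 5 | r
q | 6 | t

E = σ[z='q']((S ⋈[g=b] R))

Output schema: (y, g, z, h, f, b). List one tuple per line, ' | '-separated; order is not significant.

Subexpression sizes:
  S → 4
  R → 5
  (S ⋈[g=b] R) → 3
  σ[z='q']((S ⋈[g=b] R)) → 1

== RESULT ==
y | g | z | h | f | b
q | 8 | q | 1 | 3 | 8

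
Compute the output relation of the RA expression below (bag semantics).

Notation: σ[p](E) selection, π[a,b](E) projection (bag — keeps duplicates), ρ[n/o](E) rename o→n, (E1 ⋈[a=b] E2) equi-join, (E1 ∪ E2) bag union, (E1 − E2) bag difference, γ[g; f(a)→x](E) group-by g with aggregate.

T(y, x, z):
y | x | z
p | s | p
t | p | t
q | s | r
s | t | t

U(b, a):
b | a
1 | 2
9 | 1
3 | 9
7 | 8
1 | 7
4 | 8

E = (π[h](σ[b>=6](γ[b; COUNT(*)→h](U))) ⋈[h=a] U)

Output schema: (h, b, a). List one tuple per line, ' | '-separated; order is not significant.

Subexpression sizes:
  U → 6
  γ[b; COUNT(*)→h](U) → 5
  σ[b>=6](γ[b; COUNT(*)→h](U)) → 2
  π[h](σ[b>=6](γ[b; COUNT(*)→h](U))) → 2
  U → 6
  (π[h](σ[b>=6](γ[b; COUNT(*)→h](U))) ⋈[h=a] U) → 2

== RESULT ==
h | b | a
1 | 9 | 1
1 | 9 | 1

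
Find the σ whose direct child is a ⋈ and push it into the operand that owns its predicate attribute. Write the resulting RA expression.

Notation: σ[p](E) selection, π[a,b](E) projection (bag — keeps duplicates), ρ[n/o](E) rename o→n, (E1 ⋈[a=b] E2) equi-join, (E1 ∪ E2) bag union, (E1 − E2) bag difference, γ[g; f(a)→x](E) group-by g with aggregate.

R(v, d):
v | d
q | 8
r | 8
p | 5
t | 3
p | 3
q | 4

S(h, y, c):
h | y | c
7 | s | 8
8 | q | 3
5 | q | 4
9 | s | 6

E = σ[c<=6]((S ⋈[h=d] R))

σ filters on c, owned by the left side.
E' = (σ[c<=6](S) ⋈[h=d] R)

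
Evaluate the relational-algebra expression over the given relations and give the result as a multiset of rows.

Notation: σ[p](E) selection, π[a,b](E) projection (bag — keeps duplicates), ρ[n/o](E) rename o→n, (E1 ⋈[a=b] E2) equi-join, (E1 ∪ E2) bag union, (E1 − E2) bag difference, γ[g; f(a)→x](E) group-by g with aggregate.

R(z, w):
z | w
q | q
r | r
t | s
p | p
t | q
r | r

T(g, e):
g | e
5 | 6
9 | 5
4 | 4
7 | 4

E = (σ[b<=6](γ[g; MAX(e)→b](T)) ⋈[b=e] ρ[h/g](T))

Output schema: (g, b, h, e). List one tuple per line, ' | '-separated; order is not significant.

Row counts bottom-up:
  T → 4
  γ[g; MAX(e)→b](T) → 4
  σ[b<=6](γ[g; MAX(e)→b](T)) → 4
  T → 4
  ρ[h/g](T) → 4
  (σ[b<=6](γ[g; MAX(e)→b](T)) ⋈[b=e] ρ[h/g](T)) → 6

== RESULT ==
g | b | h | e
4 | 4 | 4 | 4
4 | 4 | 7 | 4
5 | 6 | 5 | 6
7 | 4 | 4 | 4
7 | 4 | 7 | 4
9 | 5 | 9 | 5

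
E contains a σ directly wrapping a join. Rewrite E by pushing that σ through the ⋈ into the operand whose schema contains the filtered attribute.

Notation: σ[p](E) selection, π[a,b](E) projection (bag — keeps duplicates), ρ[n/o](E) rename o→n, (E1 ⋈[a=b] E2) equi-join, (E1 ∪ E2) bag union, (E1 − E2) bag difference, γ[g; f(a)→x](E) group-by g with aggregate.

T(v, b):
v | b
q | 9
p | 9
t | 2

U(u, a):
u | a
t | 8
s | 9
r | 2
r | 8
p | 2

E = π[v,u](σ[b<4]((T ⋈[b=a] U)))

σ filters on b, owned by the left side.
E' = π[v,u]((σ[b<4](T) ⋈[b=a] U))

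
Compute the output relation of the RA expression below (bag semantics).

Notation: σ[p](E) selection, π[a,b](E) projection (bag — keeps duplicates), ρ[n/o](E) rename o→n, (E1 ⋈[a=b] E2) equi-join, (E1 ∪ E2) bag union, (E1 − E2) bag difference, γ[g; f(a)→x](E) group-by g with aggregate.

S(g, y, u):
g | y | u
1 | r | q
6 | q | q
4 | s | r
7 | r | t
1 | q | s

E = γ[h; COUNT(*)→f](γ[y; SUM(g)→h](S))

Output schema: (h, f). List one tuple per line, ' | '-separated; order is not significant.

Stepwise |·|:
  S → 5
  γ[y; SUM(g)→h](S) → 3
  γ[h; COUNT(*)→f](γ[y; SUM(g)→h](S)) → 3

== RESULT ==
h | f
4 | 1
7 | 1
8 | 1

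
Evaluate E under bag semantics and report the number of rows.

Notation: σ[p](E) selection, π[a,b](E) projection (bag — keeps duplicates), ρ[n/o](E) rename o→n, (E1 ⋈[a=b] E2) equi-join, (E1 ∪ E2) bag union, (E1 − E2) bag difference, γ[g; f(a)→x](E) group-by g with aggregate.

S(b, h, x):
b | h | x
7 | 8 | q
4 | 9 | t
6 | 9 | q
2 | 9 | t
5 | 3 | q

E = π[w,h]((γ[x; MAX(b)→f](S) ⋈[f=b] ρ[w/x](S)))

Stepwise |·|:
  S → 5
  γ[x; MAX(b)→f](S) → 2
  S → 5
  ρ[w/x](S) → 5
  (γ[x; MAX(b)→f](S) ⋈[f=b] ρ[w/x](S)) → 2
  π[w,h]((γ[x; MAX(b)→f](S) ⋈[f=b] ρ[w/x](S))) → 2

|E| = 2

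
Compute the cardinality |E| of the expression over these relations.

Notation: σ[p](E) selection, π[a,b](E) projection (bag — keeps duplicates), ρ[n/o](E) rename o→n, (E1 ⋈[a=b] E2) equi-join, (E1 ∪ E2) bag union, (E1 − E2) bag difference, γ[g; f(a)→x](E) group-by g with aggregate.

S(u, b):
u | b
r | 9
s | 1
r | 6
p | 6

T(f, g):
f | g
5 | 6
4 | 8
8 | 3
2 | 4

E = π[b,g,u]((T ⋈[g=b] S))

Per-node cardinality:
  T → 4
  S → 4
  (T ⋈[g=b] S) → 2
  π[b,g,u]((T ⋈[g=b] S)) → 2

|E| = 2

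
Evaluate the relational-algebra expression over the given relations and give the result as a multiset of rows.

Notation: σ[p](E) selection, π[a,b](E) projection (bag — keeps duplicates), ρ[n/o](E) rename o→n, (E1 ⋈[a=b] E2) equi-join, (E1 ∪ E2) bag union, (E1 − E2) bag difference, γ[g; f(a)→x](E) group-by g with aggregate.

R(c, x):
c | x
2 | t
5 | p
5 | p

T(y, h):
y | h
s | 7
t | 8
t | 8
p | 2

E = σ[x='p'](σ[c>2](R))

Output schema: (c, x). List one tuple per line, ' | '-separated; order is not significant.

Row counts bottom-up:
  R → 3
  σ[c>2](R) → 2
  σ[x='p'](σ[c>2](R)) → 2

== RESULT ==
c | x
5 | p
5 | p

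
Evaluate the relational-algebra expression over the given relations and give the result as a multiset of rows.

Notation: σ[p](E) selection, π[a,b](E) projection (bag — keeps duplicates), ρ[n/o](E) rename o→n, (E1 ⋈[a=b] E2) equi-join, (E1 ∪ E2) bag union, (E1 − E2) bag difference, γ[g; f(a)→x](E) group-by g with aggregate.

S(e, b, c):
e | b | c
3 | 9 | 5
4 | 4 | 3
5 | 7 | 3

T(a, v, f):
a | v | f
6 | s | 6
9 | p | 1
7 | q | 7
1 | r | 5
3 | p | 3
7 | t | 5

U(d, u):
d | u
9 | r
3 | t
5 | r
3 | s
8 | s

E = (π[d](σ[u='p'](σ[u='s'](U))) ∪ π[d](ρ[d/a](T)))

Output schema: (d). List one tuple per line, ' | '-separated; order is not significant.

Per-node cardinality:
  U → 5
  σ[u='s'](U) → 2
  σ[u='p'](σ[u='s'](U)) → 0
  π[d](σ[u='p'](σ[u='s'](U))) → 0
  T → 6
  ρ[d/a](T) → 6
  π[d](ρ[d/a](T)) → 6
  (π[d](σ[u='p'](σ[u='s'](U))) ∪ π[d](ρ[d/a](T))) → 6

== RESULT ==
d
1
3
6
7
7
9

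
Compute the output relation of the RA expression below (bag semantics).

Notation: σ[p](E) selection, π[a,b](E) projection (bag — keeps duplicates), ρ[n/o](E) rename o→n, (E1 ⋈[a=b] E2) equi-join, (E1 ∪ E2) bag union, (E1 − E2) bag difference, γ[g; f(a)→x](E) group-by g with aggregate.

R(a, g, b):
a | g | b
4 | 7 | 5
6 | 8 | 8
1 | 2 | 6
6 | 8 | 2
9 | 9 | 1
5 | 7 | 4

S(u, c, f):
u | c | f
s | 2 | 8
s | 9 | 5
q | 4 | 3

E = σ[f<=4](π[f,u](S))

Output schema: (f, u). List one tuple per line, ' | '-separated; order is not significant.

Per-node cardinality:
  S → 3
  π[f,u](S) → 3
  σ[f<=4](π[f,u](S)) → 1

== RESULT ==
f | u
3 | q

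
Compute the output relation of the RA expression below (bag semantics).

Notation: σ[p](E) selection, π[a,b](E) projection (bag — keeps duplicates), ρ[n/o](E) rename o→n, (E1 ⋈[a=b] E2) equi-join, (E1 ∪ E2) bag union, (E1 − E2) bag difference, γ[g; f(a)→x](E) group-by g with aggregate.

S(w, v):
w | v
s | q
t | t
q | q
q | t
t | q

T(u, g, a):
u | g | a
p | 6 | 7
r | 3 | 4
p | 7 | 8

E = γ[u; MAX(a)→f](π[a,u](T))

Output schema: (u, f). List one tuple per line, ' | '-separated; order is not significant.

Stepwise |·|:
  T → 3
  π[a,u](T) → 3
  γ[u; MAX(a)→f](π[a,u](T)) → 2

== RESULT ==
u | f
p | 8
r | 4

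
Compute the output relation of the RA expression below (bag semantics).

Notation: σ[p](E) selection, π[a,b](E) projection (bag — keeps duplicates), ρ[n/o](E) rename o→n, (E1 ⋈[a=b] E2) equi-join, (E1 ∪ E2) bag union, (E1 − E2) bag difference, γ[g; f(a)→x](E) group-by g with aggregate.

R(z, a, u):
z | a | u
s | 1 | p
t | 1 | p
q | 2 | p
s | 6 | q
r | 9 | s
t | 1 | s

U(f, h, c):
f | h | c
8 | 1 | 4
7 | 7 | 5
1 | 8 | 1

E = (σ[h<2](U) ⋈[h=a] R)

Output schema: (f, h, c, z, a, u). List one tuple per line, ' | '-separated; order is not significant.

Per-node cardinality:
  U → 3
  σ[h<2](U) → 1
  R → 6
  (σ[h<2](U) ⋈[h=a] R) → 3

== RESULT ==
f | h | c | z | a | u
8 | 1 | 4 | s | 1 | p
8 | 1 | 4 | t | 1 | p
8 | 1 | 4 | t | 1 | s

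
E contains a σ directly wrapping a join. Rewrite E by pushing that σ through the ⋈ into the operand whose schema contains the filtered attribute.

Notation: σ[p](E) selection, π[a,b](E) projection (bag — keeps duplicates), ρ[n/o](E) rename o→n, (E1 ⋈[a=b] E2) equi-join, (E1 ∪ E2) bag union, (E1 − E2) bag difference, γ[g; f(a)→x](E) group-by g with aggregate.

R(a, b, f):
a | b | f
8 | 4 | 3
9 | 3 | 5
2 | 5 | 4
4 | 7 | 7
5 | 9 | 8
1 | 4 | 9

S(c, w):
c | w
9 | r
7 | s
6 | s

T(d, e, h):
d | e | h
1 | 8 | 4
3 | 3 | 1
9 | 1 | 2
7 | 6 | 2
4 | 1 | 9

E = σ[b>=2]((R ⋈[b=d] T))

σ filters on b, owned by the left side.
E' = (σ[b>=2](R) ⋈[b=d] T)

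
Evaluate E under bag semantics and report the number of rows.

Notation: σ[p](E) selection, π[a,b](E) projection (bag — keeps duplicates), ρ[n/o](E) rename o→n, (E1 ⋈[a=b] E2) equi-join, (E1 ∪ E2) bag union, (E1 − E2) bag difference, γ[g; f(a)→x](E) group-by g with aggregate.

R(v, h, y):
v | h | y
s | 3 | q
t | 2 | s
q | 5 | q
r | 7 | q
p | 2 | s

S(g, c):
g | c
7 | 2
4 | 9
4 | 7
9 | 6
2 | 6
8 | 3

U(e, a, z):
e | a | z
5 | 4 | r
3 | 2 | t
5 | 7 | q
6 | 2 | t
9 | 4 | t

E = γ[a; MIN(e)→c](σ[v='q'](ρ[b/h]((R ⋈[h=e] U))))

Stepwise |·|:
  R → 5
  U → 5
  (R ⋈[h=e] U) → 3
  ρ[b/h]((R ⋈[h=e] U)) → 3
  σ[v='q'](ρ[b/h]((R ⋈[h=e] U))) → 2
  γ[a; MIN(e)→c](σ[v='q'](ρ[b/h]((R ⋈[h=e] U)))) → 2

|E| = 2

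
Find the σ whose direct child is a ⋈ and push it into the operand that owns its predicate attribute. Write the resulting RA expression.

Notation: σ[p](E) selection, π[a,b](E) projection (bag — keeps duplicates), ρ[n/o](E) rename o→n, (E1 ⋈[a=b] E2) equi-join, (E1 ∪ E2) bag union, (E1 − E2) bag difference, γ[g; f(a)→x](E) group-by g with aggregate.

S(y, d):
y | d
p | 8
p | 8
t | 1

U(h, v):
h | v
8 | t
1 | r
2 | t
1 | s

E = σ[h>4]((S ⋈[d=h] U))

σ filters on h, owned by the right side.
E' = (S ⋈[d=h] σ[h>4](U))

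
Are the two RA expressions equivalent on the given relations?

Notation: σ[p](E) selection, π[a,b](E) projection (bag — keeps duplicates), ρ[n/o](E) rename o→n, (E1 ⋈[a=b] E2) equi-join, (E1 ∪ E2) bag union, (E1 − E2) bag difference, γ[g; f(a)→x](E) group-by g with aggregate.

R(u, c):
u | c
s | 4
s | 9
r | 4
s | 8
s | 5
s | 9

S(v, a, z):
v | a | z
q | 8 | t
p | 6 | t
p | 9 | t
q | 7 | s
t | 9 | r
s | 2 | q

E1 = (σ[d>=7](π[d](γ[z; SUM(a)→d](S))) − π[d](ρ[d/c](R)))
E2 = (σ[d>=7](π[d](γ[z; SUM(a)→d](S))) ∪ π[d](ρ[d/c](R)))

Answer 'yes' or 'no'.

E1 subexpression sizes:
  S → 6
  γ[z; SUM(a)→d](S) → 4
  π[d](γ[z; SUM(a)→d](S)) → 4
  σ[d>=7](π[d](γ[z; SUM(a)→d](S))) → 3
  R → 6
  ρ[d/c](R) → 6
  π[d](ρ[d/c](R)) → 6
  (σ[d>=7](π[d](γ[z; SUM(a)→d](S))) − π[d](ρ[d/c](R))) → 2
E2 subexpression sizes:
  S → 6
  γ[z; SUM(a)→d](S) → 4
  π[d](γ[z; SUM(a)→d](S)) → 4
  σ[d>=7](π[d](γ[z; SUM(a)→d](S))) → 3
  R → 6
  ρ[d/c](R) → 6
  π[d](ρ[d/c](R)) → 6
  (σ[d>=7](π[d](γ[z; SUM(a)→d](S))) ∪ π[d](ρ[d/c](R))) → 9

E1 result:
d
7
23
E2 result:
d
4
4
5
7
8
9
9
9
23
Witness: (5,) appears 0× in E1 but 1× in E2.

no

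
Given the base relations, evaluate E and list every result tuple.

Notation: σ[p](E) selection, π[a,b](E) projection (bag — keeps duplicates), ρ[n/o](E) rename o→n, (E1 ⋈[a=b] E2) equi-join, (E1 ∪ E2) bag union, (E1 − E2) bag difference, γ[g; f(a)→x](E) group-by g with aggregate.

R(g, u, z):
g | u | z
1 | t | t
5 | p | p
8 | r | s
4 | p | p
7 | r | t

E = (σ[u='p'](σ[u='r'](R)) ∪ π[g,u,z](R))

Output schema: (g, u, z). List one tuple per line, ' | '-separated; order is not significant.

Subexpression sizes:
  R → 5
  σ[u='r'](R) → 2
  σ[u='p'](σ[u='r'](R)) → 0
  R → 5
  π[g,u,z](R) → 5
  (σ[u='p'](σ[u='r'](R)) ∪ π[g,u,z](R)) → 5

== RESULT ==
g | u | z
1 | t | t
4 | p | p
5 | p | p
7 | r | t
8 | r | s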